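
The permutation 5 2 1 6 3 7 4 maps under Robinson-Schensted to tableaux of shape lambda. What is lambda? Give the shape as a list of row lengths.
[3, 3, 1]

Row-insert each entry into an empty tableau.

After inserting 5: P = [[5]].
After inserting 2: P = [[2], [5]].
After inserting 1: P = [[1], [2], [5]].
After inserting 6: P = [[1, 6], [2], [5]].
After inserting 3: P = [[1, 3], [2, 6], [5]].
After inserting 7: P = [[1, 3, 7], [2, 6], [5]].
After inserting 4: P = [[1, 3, 4], [2, 6, 7], [5]].

The final insertion tableau P = [[1, 3, 4], [2, 6, 7], [5]] has shape [3, 3, 1].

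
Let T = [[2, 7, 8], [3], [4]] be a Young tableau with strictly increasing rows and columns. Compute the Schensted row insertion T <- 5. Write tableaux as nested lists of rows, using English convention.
[[2, 5, 8], [3, 7], [4]]

In row 1, 5 replaces 7 (the leftmost entry greater than 5); 7 is bumped to row 2. 7 is appended to row 2. The new tableau is [[2, 5, 8], [3, 7], [4]].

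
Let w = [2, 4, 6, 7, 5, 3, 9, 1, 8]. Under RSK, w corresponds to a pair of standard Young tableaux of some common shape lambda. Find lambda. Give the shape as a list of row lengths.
[5, 2, 1, 1]

RSK row insertion gives P = [[1, 3, 5, 7, 8], [2, 9], [4], [6]], which has shape [5, 2, 1, 1].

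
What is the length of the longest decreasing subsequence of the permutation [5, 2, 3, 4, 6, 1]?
3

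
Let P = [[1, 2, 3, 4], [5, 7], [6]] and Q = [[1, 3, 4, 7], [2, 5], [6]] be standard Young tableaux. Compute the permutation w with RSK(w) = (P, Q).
6 1 2 7 5 3 4

Reverse the RSK construction: for i from n down to 1, find the cell of Q containing i, remove the entry at that cell from P, and reverse-bump it up through P; the value ejected from row 1 is w(i).

Step i=7: Q has 7 at row 1, column 4; remove that cell from P, ejecting 4. So w(7) = 4. P is now [[1, 2, 3], [5, 7], [6]].
Step i=6: Q has 6 at row 3, column 1; remove 6 from row 3 of P and reverse-bump: 6 enters row 2 and ejects 5; 5 enters row 1 and ejects 3. So w(6) = 3. P is now [[1, 2, 5], [6, 7]].
Step i=5: Q has 5 at row 2, column 2; remove 7 from row 2 of P and reverse-bump: 7 enters row 1 and ejects 5. So w(5) = 5. P is now [[1, 2, 7], [6]].
Step i=4: Q has 4 at row 1, column 3; remove that cell from P, ejecting 7. So w(4) = 7. P is now [[1, 2], [6]].
Step i=3: Q has 3 at row 1, column 2; remove that cell from P, ejecting 2. So w(3) = 2. P is now [[1], [6]].
Step i=2: Q has 2 at row 2, column 1; remove 6 from row 2 of P and reverse-bump: 6 enters row 1 and ejects 1. So w(2) = 1. P is now [[6]].
Step i=1: Q has 1 at row 1, column 1; remove that cell from P, ejecting 6. So w(1) = 6. P is now [].

So w = 6 1 2 7 5 3 4.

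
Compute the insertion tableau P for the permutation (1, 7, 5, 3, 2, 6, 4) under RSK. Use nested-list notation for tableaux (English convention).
P = [[1, 2, 4], [3, 6], [5], [7]]

Insert 1: appended to row 1. P = [[1]].
Insert 7: appended to row 1. P = [[1, 7]].
Insert 5: 5 bumps 7 from row 1; 7 starts row 2. P = [[1, 5], [7]].
Insert 3: 3 bumps 5 from row 1; 5 bumps 7 from row 2; 7 starts row 3. P = [[1, 3], [5], [7]].
Insert 2: 2 bumps 3 from row 1; 3 bumps 5 from row 2; 5 bumps 7 from row 3; 7 starts row 4. P = [[1, 2], [3], [5], [7]].
Insert 6: appended to row 1. P = [[1, 2, 6], [3], [5], [7]].
Insert 4: 4 bumps 6 from row 1; 6 appends to row 2. P = [[1, 2, 4], [3, 6], [5], [7]].

So P = [[1, 2, 4], [3, 6], [5], [7]].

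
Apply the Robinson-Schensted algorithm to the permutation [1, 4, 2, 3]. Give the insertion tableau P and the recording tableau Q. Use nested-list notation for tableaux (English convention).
P = [[1, 2, 3], [4]], Q = [[1, 2, 4], [3]]

Insert each entry of the permutation into P by Schensted row insertion, recording in Q the position of each new cell.

Insert 1: appended to row 1. P = [[1]], Q = [[1]].
Insert 4: appended to row 1. P = [[1, 4]], Q = [[1, 2]].
Insert 2: 2 bumps 4 from row 1; 4 starts row 2. P = [[1, 2], [4]], Q = [[1, 2], [3]].
Insert 3: appended to row 1. P = [[1, 2, 3], [4]], Q = [[1, 2, 4], [3]].

So P = [[1, 2, 3], [4]], Q = [[1, 2, 4], [3]].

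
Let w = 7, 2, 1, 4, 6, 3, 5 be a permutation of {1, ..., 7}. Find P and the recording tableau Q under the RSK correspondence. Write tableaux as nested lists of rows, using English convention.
Insert each entry of the permutation into P by Schensted row insertion, recording in Q the position of each new cell.

After inserting 7: P = [[7]].
After inserting 2: P = [[2], [7]].
After inserting 1: P = [[1], [2], [7]].
After inserting 4: P = [[1, 4], [2], [7]].
After inserting 6: P = [[1, 4, 6], [2], [7]].
After inserting 3: P = [[1, 3, 6], [2, 4], [7]].
After inserting 5: P = [[1, 3, 5], [2, 4, 6], [7]].

So P = [[1, 3, 5], [2, 4, 6], [7]], Q = [[1, 4, 5], [2, 6, 7], [3]].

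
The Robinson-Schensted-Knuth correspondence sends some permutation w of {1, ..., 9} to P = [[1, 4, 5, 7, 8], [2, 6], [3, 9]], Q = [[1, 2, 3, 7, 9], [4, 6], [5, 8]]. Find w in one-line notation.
Reverse the RSK construction: for i from n down to 1, find the cell of Q containing i, remove the entry at that cell from P, and reverse-bump it up through P; the value ejected from row 1 is w(i).

Step i=9: Q has 9 at row 1, column 5; remove that cell from P, ejecting 8. So w(9) = 8. P is now [[1, 4, 5, 7], [2, 6], [3, 9]].
Step i=8: Q has 8 at row 3, column 2; remove 9 from row 3 of P and reverse-bump: 9 enters row 2 and ejects 6; 6 enters row 1 and ejects 5. So w(8) = 5. P is now [[1, 4, 6, 7], [2, 9], [3]].
Step i=7: Q has 7 at row 1, column 4; remove that cell from P, ejecting 7. So w(7) = 7. P is now [[1, 4, 6], [2, 9], [3]].
Step i=6: Q has 6 at row 2, column 2; remove 9 from row 2 of P and reverse-bump: 9 enters row 1 and ejects 6. So w(6) = 6. P is now [[1, 4, 9], [2], [3]].
Step i=5: Q has 5 at row 3, column 1; remove 3 from row 3 of P and reverse-bump: 3 enters row 2 and ejects 2; 2 enters row 1 and ejects 1. So w(5) = 1. P is now [[2, 4, 9], [3]].
Step i=4: Q has 4 at row 2, column 1; remove 3 from row 2 of P and reverse-bump: 3 enters row 1 and ejects 2. So w(4) = 2. P is now [[3, 4, 9]].
Step i=3: Q has 3 at row 1, column 3; remove that cell from P, ejecting 9. So w(3) = 9. P is now [[3, 4]].
Step i=2: Q has 2 at row 1, column 2; remove that cell from P, ejecting 4. So w(2) = 4. P is now [[3]].
Step i=1: Q has 1 at row 1, column 1; remove that cell from P, ejecting 3. So w(1) = 3. P is now [].

So w = 3 4 9 2 1 6 7 5 8.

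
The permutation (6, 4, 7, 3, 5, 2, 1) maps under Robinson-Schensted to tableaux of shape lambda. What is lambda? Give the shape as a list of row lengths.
[2, 2, 1, 1, 1]

Row-insert each entry into an empty tableau.

After inserting 6: P = [[6]].
After inserting 4: P = [[4], [6]].
After inserting 7: P = [[4, 7], [6]].
After inserting 3: P = [[3, 7], [4], [6]].
After inserting 5: P = [[3, 5], [4, 7], [6]].
After inserting 2: P = [[2, 5], [3, 7], [4], [6]].
After inserting 1: P = [[1, 5], [2, 7], [3], [4], [6]].

The final insertion tableau P = [[1, 5], [2, 7], [3], [4], [6]] has shape [2, 2, 1, 1, 1].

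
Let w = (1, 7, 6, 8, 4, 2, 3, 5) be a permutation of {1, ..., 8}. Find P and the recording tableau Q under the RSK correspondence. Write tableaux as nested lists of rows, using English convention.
Insert each entry of the permutation into P by Schensted row insertion, recording in Q the position of each new cell.

Insert 1: appended to row 1. P = [[1]], Q = [[1]].
Insert 7: appended to row 1. P = [[1, 7]], Q = [[1, 2]].
Insert 6: 6 bumps 7 from row 1; 7 starts row 2. P = [[1, 6], [7]], Q = [[1, 2], [3]].
Insert 8: appended to row 1. P = [[1, 6, 8], [7]], Q = [[1, 2, 4], [3]].
Insert 4: 4 bumps 6 from row 1; 6 bumps 7 from row 2; 7 starts row 3. P = [[1, 4, 8], [6], [7]], Q = [[1, 2, 4], [3], [5]].
Insert 2: 2 bumps 4 from row 1; 4 bumps 6 from row 2; 6 bumps 7 from row 3; 7 starts row 4. P = [[1, 2, 8], [4], [6], [7]], Q = [[1, 2, 4], [3], [5], [6]].
Insert 3: 3 bumps 8 from row 1; 8 appends to row 2. P = [[1, 2, 3], [4, 8], [6], [7]], Q = [[1, 2, 4], [3, 7], [5], [6]].
Insert 5: appended to row 1. P = [[1, 2, 3, 5], [4, 8], [6], [7]], Q = [[1, 2, 4, 8], [3, 7], [5], [6]].

So P = [[1, 2, 3, 5], [4, 8], [6], [7]], Q = [[1, 2, 4, 8], [3, 7], [5], [6]].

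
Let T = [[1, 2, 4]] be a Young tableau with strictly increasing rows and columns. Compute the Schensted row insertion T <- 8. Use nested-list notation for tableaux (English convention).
8 is larger than every entry of row 1, so it is appended to row 1. The new tableau is [[1, 2, 4, 8]].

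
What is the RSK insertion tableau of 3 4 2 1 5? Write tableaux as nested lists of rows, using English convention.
P = [[1, 4, 5], [2], [3]]

Insert 3: appended to row 1. P = [[3]].
Insert 4: appended to row 1. P = [[3, 4]].
Insert 2: 2 bumps 3 from row 1; 3 starts row 2. P = [[2, 4], [3]].
Insert 1: 1 bumps 2 from row 1; 2 bumps 3 from row 2; 3 starts row 3. P = [[1, 4], [2], [3]].
Insert 5: appended to row 1. P = [[1, 4, 5], [2], [3]].

So P = [[1, 4, 5], [2], [3]].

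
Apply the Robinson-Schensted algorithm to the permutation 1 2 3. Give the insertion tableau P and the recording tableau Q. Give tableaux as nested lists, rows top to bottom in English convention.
P = [[1, 2, 3]], Q = [[1, 2, 3]]

Insert each entry of the permutation into P by Schensted row insertion, recording in Q the position of each new cell.

Insert 1: appended to row 1. P = [[1]].
Insert 2: appended to row 1. P = [[1, 2]].
Insert 3: appended to row 1. P = [[1, 2, 3]].

So P = [[1, 2, 3]], Q = [[1, 2, 3]].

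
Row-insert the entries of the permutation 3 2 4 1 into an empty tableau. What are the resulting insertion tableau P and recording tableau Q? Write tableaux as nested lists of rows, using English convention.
Insert each entry of the permutation into P by Schensted row insertion, recording in Q the position of each new cell.

After inserting 3: P = [[3]].
After inserting 2: P = [[2], [3]].
After inserting 4: P = [[2, 4], [3]].
After inserting 1: P = [[1, 4], [2], [3]].

So P = [[1, 4], [2], [3]], Q = [[1, 3], [2], [4]].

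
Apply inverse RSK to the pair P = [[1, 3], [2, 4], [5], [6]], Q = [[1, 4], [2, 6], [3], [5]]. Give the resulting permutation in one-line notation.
Reverse RSK: for i = n, n-1, ..., 1, locate i in Q, remove the corresponding corner cell from P, and reverse-bump its entry up through P; the value ejected from row 1 is w(i).

So w = 6 5 2 4 1 3.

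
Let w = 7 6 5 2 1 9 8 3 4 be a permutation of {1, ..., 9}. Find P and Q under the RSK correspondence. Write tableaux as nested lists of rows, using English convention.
Insert each entry of the permutation into P by Schensted row insertion, recording in Q the position of each new cell.

Insert 7: appended to row 1. P = [[7]], Q = [[1]].
Insert 6: 6 bumps 7 from row 1; 7 starts row 2. P = [[6], [7]], Q = [[1], [2]].
Insert 5: 5 bumps 6 from row 1; 6 bumps 7 from row 2; 7 starts row 3. P = [[5], [6], [7]], Q = [[1], [2], [3]].
Insert 2: 2 bumps 5 from row 1; 5 bumps 6 from row 2; 6 bumps 7 from row 3; 7 starts row 4. P = [[2], [5], [6], [7]], Q = [[1], [2], [3], [4]].
Insert 1: 1 bumps 2 from row 1; 2 bumps 5 from row 2; 5 bumps 6 from row 3; 6 bumps 7 from row 4; 7 starts row 5. P = [[1], [2], [5], [6], [7]], Q = [[1], [2], [3], [4], [5]].
Insert 9: appended to row 1. P = [[1, 9], [2], [5], [6], [7]], Q = [[1, 6], [2], [3], [4], [5]].
Insert 8: 8 bumps 9 from row 1; 9 appends to row 2. P = [[1, 8], [2, 9], [5], [6], [7]], Q = [[1, 6], [2, 7], [3], [4], [5]].
Insert 3: 3 bumps 8 from row 1; 8 bumps 9 from row 2; 9 appends to row 3. P = [[1, 3], [2, 8], [5, 9], [6], [7]], Q = [[1, 6], [2, 7], [3, 8], [4], [5]].
Insert 4: appended to row 1. P = [[1, 3, 4], [2, 8], [5, 9], [6], [7]], Q = [[1, 6, 9], [2, 7], [3, 8], [4], [5]].

So P = [[1, 3, 4], [2, 8], [5, 9], [6], [7]], Q = [[1, 6, 9], [2, 7], [3, 8], [4], [5]].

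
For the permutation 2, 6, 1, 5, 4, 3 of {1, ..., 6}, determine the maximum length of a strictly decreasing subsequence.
4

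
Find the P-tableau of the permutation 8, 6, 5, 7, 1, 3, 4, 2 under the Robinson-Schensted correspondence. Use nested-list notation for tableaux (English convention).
P = [[1, 2, 4], [3, 7], [5], [6], [8]]

After inserting 8: P = [[8]].
After inserting 6: P = [[6], [8]].
After inserting 5: P = [[5], [6], [8]].
After inserting 7: P = [[5, 7], [6], [8]].
After inserting 1: P = [[1, 7], [5], [6], [8]].
After inserting 3: P = [[1, 3], [5, 7], [6], [8]].
After inserting 4: P = [[1, 3, 4], [5, 7], [6], [8]].
After inserting 2: P = [[1, 2, 4], [3, 7], [5], [6], [8]].

So P = [[1, 2, 4], [3, 7], [5], [6], [8]].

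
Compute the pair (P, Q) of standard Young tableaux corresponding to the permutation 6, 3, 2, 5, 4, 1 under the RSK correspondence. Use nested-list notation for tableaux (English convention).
Insert each entry of the permutation into P by Schensted row insertion, recording in Q the position of each new cell.

After inserting 6: P = [[6]].
After inserting 3: P = [[3], [6]].
After inserting 2: P = [[2], [3], [6]].
After inserting 5: P = [[2, 5], [3], [6]].
After inserting 4: P = [[2, 4], [3, 5], [6]].
After inserting 1: P = [[1, 4], [2, 5], [3], [6]].

So P = [[1, 4], [2, 5], [3], [6]], Q = [[1, 4], [2, 5], [3], [6]].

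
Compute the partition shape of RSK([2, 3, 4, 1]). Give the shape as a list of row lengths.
[3, 1]

Row-insert each entry into an empty tableau.

After inserting 2: P = [[2]].
After inserting 3: P = [[2, 3]].
After inserting 4: P = [[2, 3, 4]].
After inserting 1: P = [[1, 3, 4], [2]].

The final insertion tableau P = [[1, 3, 4], [2]] has shape [3, 1].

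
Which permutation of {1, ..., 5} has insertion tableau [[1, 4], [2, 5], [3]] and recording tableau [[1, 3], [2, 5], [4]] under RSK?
Reverse the RSK construction: for i from n down to 1, find the cell of Q containing i, remove the entry at that cell from P, and reverse-bump it up through P; the value ejected from row 1 is w(i).

Step i=5: Q has 5 at row 2, column 2; remove 5 from row 2 of P and reverse-bump: 5 enters row 1 and ejects 4. So w(5) = 4. P is now [[1, 5], [2], [3]].
Step i=4: Q has 4 at row 3, column 1; remove 3 from row 3 of P and reverse-bump: 3 enters row 2 and ejects 2; 2 enters row 1 and ejects 1. So w(4) = 1. P is now [[2, 5], [3]].
Step i=3: Q has 3 at row 1, column 2; remove that cell from P, ejecting 5. So w(3) = 5. P is now [[2], [3]].
Step i=2: Q has 2 at row 2, column 1; remove 3 from row 2 of P and reverse-bump: 3 enters row 1 and ejects 2. So w(2) = 2. P is now [[3]].
Step i=1: Q has 1 at row 1, column 1; remove that cell from P, ejecting 3. So w(1) = 3. P is now [].

So w = 3 2 5 1 4.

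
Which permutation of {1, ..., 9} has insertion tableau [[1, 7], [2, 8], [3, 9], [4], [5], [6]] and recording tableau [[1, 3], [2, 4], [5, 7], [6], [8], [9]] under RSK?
Reverse the RSK construction: for i from n down to 1, find the cell of Q containing i, remove the entry at that cell from P, and reverse-bump it up through P; the value ejected from row 1 is w(i).

Step i=9: Q has 9 at row 6, column 1; remove 6 from row 6 of P and reverse-bump: 6 enters row 5 and ejects 5; 5 enters row 4 and ejects 4; 4 enters row 3 and ejects 3; 3 enters row 2 and ejects 2; 2 enters row 1 and ejects 1. So w(9) = 1. P is now [[2, 7], [3, 8], [4, 9], [5], [6]].
Step i=8: Q has 8 at row 5, column 1; remove 6 from row 5 of P and reverse-bump: 6 enters row 4 and ejects 5; 5 enters row 3 and ejects 4; 4 enters row 2 and ejects 3; 3 enters row 1 and ejects 2. So w(8) = 2. P is now [[3, 7], [4, 8], [5, 9], [6]].
Step i=7: Q has 7 at row 3, column 2; remove 9 from row 3 of P and reverse-bump: 9 enters row 2 and ejects 8; 8 enters row 1 and ejects 7. So w(7) = 7. P is now [[3, 8], [4, 9], [5], [6]].
Step i=6: Q has 6 at row 4, column 1; remove 6 from row 4 of P and reverse-bump: 6 enters row 3 and ejects 5; 5 enters row 2 and ejects 4; 4 enters row 1 and ejects 3. So w(6) = 3. P is now [[4, 8], [5, 9], [6]].
Step i=5: Q has 5 at row 3, column 1; remove 6 from row 3 of P and reverse-bump: 6 enters row 2 and ejects 5; 5 enters row 1 and ejects 4. So w(5) = 4. P is now [[5, 8], [6, 9]].
Step i=4: Q has 4 at row 2, column 2; remove 9 from row 2 of P and reverse-bump: 9 enters row 1 and ejects 8. So w(4) = 8. P is now [[5, 9], [6]].
Step i=3: Q has 3 at row 1, column 2; remove that cell from P, ejecting 9. So w(3) = 9. P is now [[5], [6]].
Step i=2: Q has 2 at row 2, column 1; remove 6 from row 2 of P and reverse-bump: 6 enters row 1 and ejects 5. So w(2) = 5. P is now [[6]].
Step i=1: Q has 1 at row 1, column 1; remove that cell from P, ejecting 6. So w(1) = 6. P is now [].

So w = 6 5 9 8 4 3 7 2 1.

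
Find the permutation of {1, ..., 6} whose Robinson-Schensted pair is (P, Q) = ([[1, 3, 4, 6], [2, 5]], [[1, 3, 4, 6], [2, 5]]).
Reverse RSK: for i = n, n-1, ..., 1, locate i in Q, remove the corresponding corner cell from P, and reverse-bump its entry up through P; the value ejected from row 1 is w(i).

So w = 2 1 3 5 4 6.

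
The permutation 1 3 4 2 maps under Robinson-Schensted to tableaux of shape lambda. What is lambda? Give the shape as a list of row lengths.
Row-insert each entry into an empty tableau.

After inserting 1: P = [[1]].
After inserting 3: P = [[1, 3]].
After inserting 4: P = [[1, 3, 4]].
After inserting 2: P = [[1, 2, 4], [3]].

The final insertion tableau P = [[1, 2, 4], [3]] has shape [3, 1].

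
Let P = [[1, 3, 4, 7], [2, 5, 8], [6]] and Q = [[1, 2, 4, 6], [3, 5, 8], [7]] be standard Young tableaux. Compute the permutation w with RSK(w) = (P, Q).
2 3 1 6 5 8 4 7

Reverse the RSK construction: for i from n down to 1, find the cell of Q containing i, remove the entry at that cell from P, and reverse-bump it up through P; the value ejected from row 1 is w(i).

Step i=8: Q has 8 at row 2, column 3; remove 8 from row 2 of P and reverse-bump: 8 enters row 1 and ejects 7. So w(8) = 7. P is now [[1, 3, 4, 8], [2, 5], [6]].
Step i=7: Q has 7 at row 3, column 1; remove 6 from row 3 of P and reverse-bump: 6 enters row 2 and ejects 5; 5 enters row 1 and ejects 4. So w(7) = 4. P is now [[1, 3, 5, 8], [2, 6]].
Step i=6: Q has 6 at row 1, column 4; remove that cell from P, ejecting 8. So w(6) = 8. P is now [[1, 3, 5], [2, 6]].
Step i=5: Q has 5 at row 2, column 2; remove 6 from row 2 of P and reverse-bump: 6 enters row 1 and ejects 5. So w(5) = 5. P is now [[1, 3, 6], [2]].
Step i=4: Q has 4 at row 1, column 3; remove that cell from P, ejecting 6. So w(4) = 6. P is now [[1, 3], [2]].
Step i=3: Q has 3 at row 2, column 1; remove 2 from row 2 of P and reverse-bump: 2 enters row 1 and ejects 1. So w(3) = 1. P is now [[2, 3]].
Step i=2: Q has 2 at row 1, column 2; remove that cell from P, ejecting 3. So w(2) = 3. P is now [[2]].
Step i=1: Q has 1 at row 1, column 1; remove that cell from P, ejecting 2. So w(1) = 2. P is now [].

So w = 2 3 1 6 5 8 4 7.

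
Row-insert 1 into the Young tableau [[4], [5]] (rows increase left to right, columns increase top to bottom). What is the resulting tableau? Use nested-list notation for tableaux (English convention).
[[1], [4], [5]]

In row 1, 1 replaces 4 (the leftmost entry greater than 1); 4 is bumped to row 2. In row 2, 4 replaces 5 (the leftmost entry greater than 4); 5 is bumped to row 3. 5 starts a new row 3. The new tableau is [[1], [4], [5]].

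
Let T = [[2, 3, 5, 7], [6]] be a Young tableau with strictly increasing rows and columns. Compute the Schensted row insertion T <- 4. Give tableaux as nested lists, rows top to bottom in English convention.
In row 1, 4 replaces 5 (the leftmost entry greater than 4); 5 is bumped to row 2. In row 2, 5 replaces 6 (the leftmost entry greater than 5); 6 is bumped to row 3. 6 starts a new row 3. The new tableau is [[2, 3, 4, 7], [5], [6]].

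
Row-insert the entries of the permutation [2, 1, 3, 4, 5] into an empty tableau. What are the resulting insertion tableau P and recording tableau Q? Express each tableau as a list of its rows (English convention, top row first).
P = [[1, 3, 4, 5], [2]], Q = [[1, 3, 4, 5], [2]]

Insert each entry of the permutation into P by Schensted row insertion, recording in Q the position of each new cell.

Insert 2: appended to row 1. P = [[2]].
Insert 1: 1 bumps 2 from row 1; 2 starts row 2. P = [[1], [2]].
Insert 3: appended to row 1. P = [[1, 3], [2]].
Insert 4: appended to row 1. P = [[1, 3, 4], [2]].
Insert 5: appended to row 1. P = [[1, 3, 4, 5], [2]].

So P = [[1, 3, 4, 5], [2]], Q = [[1, 3, 4, 5], [2]].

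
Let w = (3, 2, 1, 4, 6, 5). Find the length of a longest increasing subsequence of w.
3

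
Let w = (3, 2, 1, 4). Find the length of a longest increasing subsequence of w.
2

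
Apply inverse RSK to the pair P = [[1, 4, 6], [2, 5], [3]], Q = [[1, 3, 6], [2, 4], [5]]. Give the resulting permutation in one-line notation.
3 2 5 4 1 6

Reverse the RSK construction: for i from n down to 1, find the cell of Q containing i, remove the entry at that cell from P, and reverse-bump it up through P; the value ejected from row 1 is w(i).

Step i=6: Q has 6 at row 1, column 3; remove that cell from P, ejecting 6. So w(6) = 6. P is now [[1, 4], [2, 5], [3]].
Step i=5: Q has 5 at row 3, column 1; remove 3 from row 3 of P and reverse-bump: 3 enters row 2 and ejects 2; 2 enters row 1 and ejects 1. So w(5) = 1. P is now [[2, 4], [3, 5]].
Step i=4: Q has 4 at row 2, column 2; remove 5 from row 2 of P and reverse-bump: 5 enters row 1 and ejects 4. So w(4) = 4. P is now [[2, 5], [3]].
Step i=3: Q has 3 at row 1, column 2; remove that cell from P, ejecting 5. So w(3) = 5. P is now [[2], [3]].
Step i=2: Q has 2 at row 2, column 1; remove 3 from row 2 of P and reverse-bump: 3 enters row 1 and ejects 2. So w(2) = 2. P is now [[3]].
Step i=1: Q has 1 at row 1, column 1; remove that cell from P, ejecting 3. So w(1) = 3. P is now [].

So w = 3 2 5 4 1 6.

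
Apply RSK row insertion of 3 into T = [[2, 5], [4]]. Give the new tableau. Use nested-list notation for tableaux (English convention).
In row 1, 3 replaces 5 (the leftmost entry greater than 3); 5 is bumped to row 2. 5 is appended to row 2. The new tableau is [[2, 3], [4, 5]].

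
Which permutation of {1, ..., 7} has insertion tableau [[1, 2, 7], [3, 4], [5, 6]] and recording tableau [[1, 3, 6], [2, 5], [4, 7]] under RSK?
5 3 6 1 4 7 2

Reverse RSK: for i = n, n-1, ..., 1, locate i in Q, remove the corresponding corner cell from P, and reverse-bump its entry up through P; the value ejected from row 1 is w(i).

So w = 5 3 6 1 4 7 2.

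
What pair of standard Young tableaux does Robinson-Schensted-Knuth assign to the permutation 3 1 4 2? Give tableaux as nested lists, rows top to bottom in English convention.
Insert each entry of the permutation into P by Schensted row insertion, recording in Q the position of each new cell.

After inserting 3: P = [[3]].
After inserting 1: P = [[1], [3]].
After inserting 4: P = [[1, 4], [3]].
After inserting 2: P = [[1, 2], [3, 4]].

So P = [[1, 2], [3, 4]], Q = [[1, 3], [2, 4]].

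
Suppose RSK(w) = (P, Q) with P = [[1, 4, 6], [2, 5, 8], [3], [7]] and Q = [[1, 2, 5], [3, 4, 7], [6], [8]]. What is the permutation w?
3 7 2 5 8 4 6 1

Reverse the RSK construction: for i from n down to 1, find the cell of Q containing i, remove the entry at that cell from P, and reverse-bump it up through P; the value ejected from row 1 is w(i).

Step i=8: Q has 8 at row 4, column 1; remove 7 from row 4 of P and reverse-bump: 7 enters row 3 and ejects 3; 3 enters row 2 and ejects 2; 2 enters row 1 and ejects 1. So w(8) = 1. P is now [[2, 4, 6], [3, 5, 8], [7]].
Step i=7: Q has 7 at row 2, column 3; remove 8 from row 2 of P and reverse-bump: 8 enters row 1 and ejects 6. So w(7) = 6. P is now [[2, 4, 8], [3, 5], [7]].
Step i=6: Q has 6 at row 3, column 1; remove 7 from row 3 of P and reverse-bump: 7 enters row 2 and ejects 5; 5 enters row 1 and ejects 4. So w(6) = 4. P is now [[2, 5, 8], [3, 7]].
Step i=5: Q has 5 at row 1, column 3; remove that cell from P, ejecting 8. So w(5) = 8. P is now [[2, 5], [3, 7]].
Step i=4: Q has 4 at row 2, column 2; remove 7 from row 2 of P and reverse-bump: 7 enters row 1 and ejects 5. So w(4) = 5. P is now [[2, 7], [3]].
Step i=3: Q has 3 at row 2, column 1; remove 3 from row 2 of P and reverse-bump: 3 enters row 1 and ejects 2. So w(3) = 2. P is now [[3, 7]].
Step i=2: Q has 2 at row 1, column 2; remove that cell from P, ejecting 7. So w(2) = 7. P is now [[3]].
Step i=1: Q has 1 at row 1, column 1; remove that cell from P, ejecting 3. So w(1) = 3. P is now [].

So w = 3 7 2 5 8 4 6 1.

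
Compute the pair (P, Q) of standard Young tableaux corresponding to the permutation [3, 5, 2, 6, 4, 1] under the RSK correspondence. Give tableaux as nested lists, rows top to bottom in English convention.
Insert each entry of the permutation into P by Schensted row insertion, recording in Q the position of each new cell.

After inserting 3: P = [[3]].
After inserting 5: P = [[3, 5]].
After inserting 2: P = [[2, 5], [3]].
After inserting 6: P = [[2, 5, 6], [3]].
After inserting 4: P = [[2, 4, 6], [3, 5]].
After inserting 1: P = [[1, 4, 6], [2, 5], [3]].

So P = [[1, 4, 6], [2, 5], [3]], Q = [[1, 2, 4], [3, 5], [6]].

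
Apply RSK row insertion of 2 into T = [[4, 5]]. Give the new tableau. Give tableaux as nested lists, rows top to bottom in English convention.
In row 1, 2 replaces 4 (the leftmost entry greater than 2); 4 is bumped to row 2. 4 starts a new row 2. The new tableau is [[2, 5], [4]].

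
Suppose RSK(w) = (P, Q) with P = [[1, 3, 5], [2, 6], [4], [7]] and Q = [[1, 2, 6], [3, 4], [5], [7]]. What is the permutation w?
Reverse the RSK construction: for i from n down to 1, find the cell of Q containing i, remove the entry at that cell from P, and reverse-bump it up through P; the value ejected from row 1 is w(i).

Step i=7: Q has 7 at row 4, column 1; remove 7 from row 4 of P and reverse-bump: 7 enters row 3 and ejects 4; 4 enters row 2 and ejects 2; 2 enters row 1 and ejects 1. So w(7) = 1. P is now [[2, 3, 5], [4, 6], [7]].
Step i=6: Q has 6 at row 1, column 3; remove that cell from P, ejecting 5. So w(6) = 5. P is now [[2, 3], [4, 6], [7]].
Step i=5: Q has 5 at row 3, column 1; remove 7 from row 3 of P and reverse-bump: 7 enters row 2 and ejects 6; 6 enters row 1 and ejects 3. So w(5) = 3. P is now [[2, 6], [4, 7]].
Step i=4: Q has 4 at row 2, column 2; remove 7 from row 2 of P and reverse-bump: 7 enters row 1 and ejects 6. So w(4) = 6. P is now [[2, 7], [4]].
Step i=3: Q has 3 at row 2, column 1; remove 4 from row 2 of P and reverse-bump: 4 enters row 1 and ejects 2. So w(3) = 2. P is now [[4, 7]].
Step i=2: Q has 2 at row 1, column 2; remove that cell from P, ejecting 7. So w(2) = 7. P is now [[4]].
Step i=1: Q has 1 at row 1, column 1; remove that cell from P, ejecting 4. So w(1) = 4. P is now [].

So w = 4 7 2 6 3 5 1.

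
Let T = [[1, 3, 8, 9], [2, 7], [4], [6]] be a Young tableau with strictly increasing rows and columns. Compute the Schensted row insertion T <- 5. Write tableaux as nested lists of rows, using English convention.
In row 1, 5 replaces 8 (the leftmost entry greater than 5); 8 is bumped to row 2. 8 is appended to row 2. The new tableau is [[1, 3, 5, 9], [2, 7, 8], [4], [6]].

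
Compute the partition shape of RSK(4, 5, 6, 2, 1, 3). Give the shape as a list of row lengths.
Row-insert each entry into an empty tableau.

After inserting 4: P = [[4]].
After inserting 5: P = [[4, 5]].
After inserting 6: P = [[4, 5, 6]].
After inserting 2: P = [[2, 5, 6], [4]].
After inserting 1: P = [[1, 5, 6], [2], [4]].
After inserting 3: P = [[1, 3, 6], [2, 5], [4]].

The final insertion tableau P = [[1, 3, 6], [2, 5], [4]] has shape [3, 2, 1].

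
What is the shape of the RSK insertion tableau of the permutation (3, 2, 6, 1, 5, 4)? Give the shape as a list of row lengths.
[2, 2, 2]

Row-insert each entry into an empty tableau.

After inserting 3: P = [[3]].
After inserting 2: P = [[2], [3]].
After inserting 6: P = [[2, 6], [3]].
After inserting 1: P = [[1, 6], [2], [3]].
After inserting 5: P = [[1, 5], [2, 6], [3]].
After inserting 4: P = [[1, 4], [2, 5], [3, 6]].

The final insertion tableau P = [[1, 4], [2, 5], [3, 6]] has shape [2, 2, 2].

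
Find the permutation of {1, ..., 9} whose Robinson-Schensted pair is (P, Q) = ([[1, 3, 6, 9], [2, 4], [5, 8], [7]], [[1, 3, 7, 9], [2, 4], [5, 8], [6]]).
7 2 8 5 4 1 6 3 9

Reverse the RSK construction: for i from n down to 1, find the cell of Q containing i, remove the entry at that cell from P, and reverse-bump it up through P; the value ejected from row 1 is w(i).

Step i=9: Q has 9 at row 1, column 4; remove that cell from P, ejecting 9. So w(9) = 9. P is now [[1, 3, 6], [2, 4], [5, 8], [7]].
Step i=8: Q has 8 at row 3, column 2; remove 8 from row 3 of P and reverse-bump: 8 enters row 2 and ejects 4; 4 enters row 1 and ejects 3. So w(8) = 3. P is now [[1, 4, 6], [2, 8], [5], [7]].
Step i=7: Q has 7 at row 1, column 3; remove that cell from P, ejecting 6. So w(7) = 6. P is now [[1, 4], [2, 8], [5], [7]].
Step i=6: Q has 6 at row 4, column 1; remove 7 from row 4 of P and reverse-bump: 7 enters row 3 and ejects 5; 5 enters row 2 and ejects 2; 2 enters row 1 and ejects 1. So w(6) = 1. P is now [[2, 4], [5, 8], [7]].
Step i=5: Q has 5 at row 3, column 1; remove 7 from row 3 of P and reverse-bump: 7 enters row 2 and ejects 5; 5 enters row 1 and ejects 4. So w(5) = 4. P is now [[2, 5], [7, 8]].
Step i=4: Q has 4 at row 2, column 2; remove 8 from row 2 of P and reverse-bump: 8 enters row 1 and ejects 5. So w(4) = 5. P is now [[2, 8], [7]].
Step i=3: Q has 3 at row 1, column 2; remove that cell from P, ejecting 8. So w(3) = 8. P is now [[2], [7]].
Step i=2: Q has 2 at row 2, column 1; remove 7 from row 2 of P and reverse-bump: 7 enters row 1 and ejects 2. So w(2) = 2. P is now [[7]].
Step i=1: Q has 1 at row 1, column 1; remove that cell from P, ejecting 7. So w(1) = 7. P is now [].

So w = 7 2 8 5 4 1 6 3 9.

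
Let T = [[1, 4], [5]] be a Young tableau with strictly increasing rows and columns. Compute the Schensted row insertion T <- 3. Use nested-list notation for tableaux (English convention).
In row 1, 3 replaces 4 (the leftmost entry greater than 3); 4 is bumped to row 2. In row 2, 4 replaces 5 (the leftmost entry greater than 4); 5 is bumped to row 3. 5 starts a new row 3. The new tableau is [[1, 3], [4], [5]].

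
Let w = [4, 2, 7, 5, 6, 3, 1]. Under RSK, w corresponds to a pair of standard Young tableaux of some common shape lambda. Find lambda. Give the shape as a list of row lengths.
Row-insert each entry into an empty tableau.

After inserting 4: P = [[4]].
After inserting 2: P = [[2], [4]].
After inserting 7: P = [[2, 7], [4]].
After inserting 5: P = [[2, 5], [4, 7]].
After inserting 6: P = [[2, 5, 6], [4, 7]].
After inserting 3: P = [[2, 3, 6], [4, 5], [7]].
After inserting 1: P = [[1, 3, 6], [2, 5], [4], [7]].

The final insertion tableau P = [[1, 3, 6], [2, 5], [4], [7]] has shape [3, 2, 1, 1].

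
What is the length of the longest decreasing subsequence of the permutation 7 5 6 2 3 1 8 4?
4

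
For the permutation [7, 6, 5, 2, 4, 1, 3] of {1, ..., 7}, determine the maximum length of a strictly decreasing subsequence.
5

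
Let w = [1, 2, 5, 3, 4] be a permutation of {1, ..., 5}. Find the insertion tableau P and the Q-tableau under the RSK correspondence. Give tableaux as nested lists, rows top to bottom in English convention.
Insert each entry of the permutation into P by Schensted row insertion, recording in Q the position of each new cell.

After inserting 1: P = [[1]].
After inserting 2: P = [[1, 2]].
After inserting 5: P = [[1, 2, 5]].
After inserting 3: P = [[1, 2, 3], [5]].
After inserting 4: P = [[1, 2, 3, 4], [5]].

So P = [[1, 2, 3, 4], [5]], Q = [[1, 2, 3, 5], [4]].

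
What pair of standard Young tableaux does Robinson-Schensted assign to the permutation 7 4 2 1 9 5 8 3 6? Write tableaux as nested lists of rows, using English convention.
P = [[1, 3, 6], [2, 5, 8], [4, 9], [7]], Q = [[1, 5, 7], [2, 6, 9], [3, 8], [4]]

Insert each entry of the permutation into P by Schensted row insertion, recording in Q the position of each new cell.

Insert 7: appended to row 1. P = [[7]], Q = [[1]].
Insert 4: 4 bumps 7 from row 1; 7 starts row 2. P = [[4], [7]], Q = [[1], [2]].
Insert 2: 2 bumps 4 from row 1; 4 bumps 7 from row 2; 7 starts row 3. P = [[2], [4], [7]], Q = [[1], [2], [3]].
Insert 1: 1 bumps 2 from row 1; 2 bumps 4 from row 2; 4 bumps 7 from row 3; 7 starts row 4. P = [[1], [2], [4], [7]], Q = [[1], [2], [3], [4]].
Insert 9: appended to row 1. P = [[1, 9], [2], [4], [7]], Q = [[1, 5], [2], [3], [4]].
Insert 5: 5 bumps 9 from row 1; 9 appends to row 2. P = [[1, 5], [2, 9], [4], [7]], Q = [[1, 5], [2, 6], [3], [4]].
Insert 8: appended to row 1. P = [[1, 5, 8], [2, 9], [4], [7]], Q = [[1, 5, 7], [2, 6], [3], [4]].
Insert 3: 3 bumps 5 from row 1; 5 bumps 9 from row 2; 9 appends to row 3. P = [[1, 3, 8], [2, 5], [4, 9], [7]], Q = [[1, 5, 7], [2, 6], [3, 8], [4]].
Insert 6: 6 bumps 8 from row 1; 8 appends to row 2. P = [[1, 3, 6], [2, 5, 8], [4, 9], [7]], Q = [[1, 5, 7], [2, 6, 9], [3, 8], [4]].

So P = [[1, 3, 6], [2, 5, 8], [4, 9], [7]], Q = [[1, 5, 7], [2, 6, 9], [3, 8], [4]].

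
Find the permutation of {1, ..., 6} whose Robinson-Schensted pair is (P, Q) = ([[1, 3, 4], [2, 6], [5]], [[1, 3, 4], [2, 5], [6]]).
5 2 3 6 4 1

Reverse the RSK construction: for i from n down to 1, find the cell of Q containing i, remove the entry at that cell from P, and reverse-bump it up through P; the value ejected from row 1 is w(i).

Step i=6: Q has 6 at row 3, column 1; remove 5 from row 3 of P and reverse-bump: 5 enters row 2 and ejects 2; 2 enters row 1 and ejects 1. So w(6) = 1. P is now [[2, 3, 4], [5, 6]].
Step i=5: Q has 5 at row 2, column 2; remove 6 from row 2 of P and reverse-bump: 6 enters row 1 and ejects 4. So w(5) = 4. P is now [[2, 3, 6], [5]].
Step i=4: Q has 4 at row 1, column 3; remove that cell from P, ejecting 6. So w(4) = 6. P is now [[2, 3], [5]].
Step i=3: Q has 3 at row 1, column 2; remove that cell from P, ejecting 3. So w(3) = 3. P is now [[2], [5]].
Step i=2: Q has 2 at row 2, column 1; remove 5 from row 2 of P and reverse-bump: 5 enters row 1 and ejects 2. So w(2) = 2. P is now [[5]].
Step i=1: Q has 1 at row 1, column 1; remove that cell from P, ejecting 5. So w(1) = 5. P is now [].

So w = 5 2 3 6 4 1.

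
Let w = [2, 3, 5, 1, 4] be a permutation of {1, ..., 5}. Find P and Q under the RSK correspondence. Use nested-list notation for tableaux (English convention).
P = [[1, 3, 4], [2, 5]], Q = [[1, 2, 3], [4, 5]]

Insert each entry of the permutation into P by Schensted row insertion, recording in Q the position of each new cell.

Insert 2: appended to row 1. P = [[2]], Q = [[1]].
Insert 3: appended to row 1. P = [[2, 3]], Q = [[1, 2]].
Insert 5: appended to row 1. P = [[2, 3, 5]], Q = [[1, 2, 3]].
Insert 1: 1 bumps 2 from row 1; 2 starts row 2. P = [[1, 3, 5], [2]], Q = [[1, 2, 3], [4]].
Insert 4: 4 bumps 5 from row 1; 5 appends to row 2. P = [[1, 3, 4], [2, 5]], Q = [[1, 2, 3], [4, 5]].

So P = [[1, 3, 4], [2, 5]], Q = [[1, 2, 3], [4, 5]].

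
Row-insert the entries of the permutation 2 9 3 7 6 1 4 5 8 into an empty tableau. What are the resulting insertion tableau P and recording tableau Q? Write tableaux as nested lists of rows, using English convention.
Insert each entry of the permutation into P by Schensted row insertion, recording in Q the position of each new cell.

Insert 2: appended to row 1. P = [[2]].
Insert 9: appended to row 1. P = [[2, 9]].
Insert 3: 3 bumps 9 from row 1; 9 starts row 2. P = [[2, 3], [9]].
Insert 7: appended to row 1. P = [[2, 3, 7], [9]].
Insert 6: 6 bumps 7 from row 1; 7 bumps 9 from row 2; 9 starts row 3. P = [[2, 3, 6], [7], [9]].
Insert 1: 1 bumps 2 from row 1; 2 bumps 7 from row 2; 7 bumps 9 from row 3; 9 starts row 4. P = [[1, 3, 6], [2], [7], [9]].
Insert 4: 4 bumps 6 from row 1; 6 appends to row 2. P = [[1, 3, 4], [2, 6], [7], [9]].
Insert 5: appended to row 1. P = [[1, 3, 4, 5], [2, 6], [7], [9]].
Insert 8: appended to row 1. P = [[1, 3, 4, 5, 8], [2, 6], [7], [9]].

So P = [[1, 3, 4, 5, 8], [2, 6], [7], [9]], Q = [[1, 2, 4, 8, 9], [3, 7], [5], [6]].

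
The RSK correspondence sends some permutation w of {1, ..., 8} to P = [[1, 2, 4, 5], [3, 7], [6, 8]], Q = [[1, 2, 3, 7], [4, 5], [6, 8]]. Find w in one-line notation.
1 6 8 3 4 2 7 5

Reverse the RSK construction: for i from n down to 1, find the cell of Q containing i, remove the entry at that cell from P, and reverse-bump it up through P; the value ejected from row 1 is w(i).

Step i=8: Q has 8 at row 3, column 2; remove 8 from row 3 of P and reverse-bump: 8 enters row 2 and ejects 7; 7 enters row 1 and ejects 5. So w(8) = 5. P is now [[1, 2, 4, 7], [3, 8], [6]].
Step i=7: Q has 7 at row 1, column 4; remove that cell from P, ejecting 7. So w(7) = 7. P is now [[1, 2, 4], [3, 8], [6]].
Step i=6: Q has 6 at row 3, column 1; remove 6 from row 3 of P and reverse-bump: 6 enters row 2 and ejects 3; 3 enters row 1 and ejects 2. So w(6) = 2. P is now [[1, 3, 4], [6, 8]].
Step i=5: Q has 5 at row 2, column 2; remove 8 from row 2 of P and reverse-bump: 8 enters row 1 and ejects 4. So w(5) = 4. P is now [[1, 3, 8], [6]].
Step i=4: Q has 4 at row 2, column 1; remove 6 from row 2 of P and reverse-bump: 6 enters row 1 and ejects 3. So w(4) = 3. P is now [[1, 6, 8]].
Step i=3: Q has 3 at row 1, column 3; remove that cell from P, ejecting 8. So w(3) = 8. P is now [[1, 6]].
Step i=2: Q has 2 at row 1, column 2; remove that cell from P, ejecting 6. So w(2) = 6. P is now [[1]].
Step i=1: Q has 1 at row 1, column 1; remove that cell from P, ejecting 1. So w(1) = 1. P is now [].

So w = 1 6 8 3 4 2 7 5.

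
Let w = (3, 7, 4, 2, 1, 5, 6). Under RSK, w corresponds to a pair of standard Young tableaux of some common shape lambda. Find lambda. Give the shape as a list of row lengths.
[4, 1, 1, 1]

RSK row insertion gives P = [[1, 4, 5, 6], [2], [3], [7]], which has shape [4, 1, 1, 1].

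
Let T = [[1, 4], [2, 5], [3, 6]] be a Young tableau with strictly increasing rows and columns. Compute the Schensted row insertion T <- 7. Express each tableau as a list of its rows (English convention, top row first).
[[1, 4, 7], [2, 5], [3, 6]]

7 is larger than every entry of row 1, so it is appended to row 1. The new tableau is [[1, 4, 7], [2, 5], [3, 6]].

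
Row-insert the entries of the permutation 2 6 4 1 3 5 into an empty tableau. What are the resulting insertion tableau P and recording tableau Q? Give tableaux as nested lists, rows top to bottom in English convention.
Insert each entry of the permutation into P by Schensted row insertion, recording in Q the position of each new cell.

Insert 2: appended to row 1. P = [[2]], Q = [[1]].
Insert 6: appended to row 1. P = [[2, 6]], Q = [[1, 2]].
Insert 4: 4 bumps 6 from row 1; 6 starts row 2. P = [[2, 4], [6]], Q = [[1, 2], [3]].
Insert 1: 1 bumps 2 from row 1; 2 bumps 6 from row 2; 6 starts row 3. P = [[1, 4], [2], [6]], Q = [[1, 2], [3], [4]].
Insert 3: 3 bumps 4 from row 1; 4 appends to row 2. P = [[1, 3], [2, 4], [6]], Q = [[1, 2], [3, 5], [4]].
Insert 5: appended to row 1. P = [[1, 3, 5], [2, 4], [6]], Q = [[1, 2, 6], [3, 5], [4]].

So P = [[1, 3, 5], [2, 4], [6]], Q = [[1, 2, 6], [3, 5], [4]].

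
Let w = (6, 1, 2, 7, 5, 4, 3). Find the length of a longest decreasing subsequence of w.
4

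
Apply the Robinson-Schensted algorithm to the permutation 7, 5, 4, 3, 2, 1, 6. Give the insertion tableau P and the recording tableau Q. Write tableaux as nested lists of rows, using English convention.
P = [[1, 6], [2], [3], [4], [5], [7]], Q = [[1, 7], [2], [3], [4], [5], [6]]

Insert each entry of the permutation into P by Schensted row insertion, recording in Q the position of each new cell.

After inserting 7: P = [[7]].
After inserting 5: P = [[5], [7]].
After inserting 4: P = [[4], [5], [7]].
After inserting 3: P = [[3], [4], [5], [7]].
After inserting 2: P = [[2], [3], [4], [5], [7]].
After inserting 1: P = [[1], [2], [3], [4], [5], [7]].
After inserting 6: P = [[1, 6], [2], [3], [4], [5], [7]].

So P = [[1, 6], [2], [3], [4], [5], [7]], Q = [[1, 7], [2], [3], [4], [5], [6]].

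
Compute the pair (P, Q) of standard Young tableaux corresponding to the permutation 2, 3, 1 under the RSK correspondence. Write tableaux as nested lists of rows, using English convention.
P = [[1, 3], [2]], Q = [[1, 2], [3]]

Insert each entry of the permutation into P by Schensted row insertion, recording in Q the position of each new cell.

Insert 2: appended to row 1. P = [[2]].
Insert 3: appended to row 1. P = [[2, 3]].
Insert 1: 1 bumps 2 from row 1; 2 starts row 2. P = [[1, 3], [2]].

So P = [[1, 3], [2]], Q = [[1, 2], [3]].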